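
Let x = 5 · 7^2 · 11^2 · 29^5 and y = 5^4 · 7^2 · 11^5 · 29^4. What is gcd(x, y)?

min exponent per shared prime: 5 · 7^2 · 11^2 · 29^4 = 20967345245

20967345245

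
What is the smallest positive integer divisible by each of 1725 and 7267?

gcd first: 7267 = 4·1725 + 367; 1725 = 4·367 + 257; 367 = 1·257 + 110; 257 = 2·110 + 37; 110 = 2·37 + 36; 37 = 1·36 + 1; 36 = 36·1 + 0 → gcd = 1
lcm = 1725·7267/gcd = 12535575/1 = 12535575

12535575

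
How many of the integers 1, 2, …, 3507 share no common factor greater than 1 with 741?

2045

741 = 3·13·19. Inclusion–exclusion on these primes:
3507 − ⌊3507/3⌋ − ⌊3507/13⌋ − ⌊3507/19⌋ + ⌊3507/39⌋ + ⌊3507/57⌋ + ⌊3507/247⌋ − ⌊3507/741⌋ = 2045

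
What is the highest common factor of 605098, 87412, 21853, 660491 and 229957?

13

gcd(605098, 87412): 605098 = 6·87412 + 80626; 87412 = 1·80626 + 6786; 80626 = 11·6786 + 5980; 6786 = 1·5980 + 806; 5980 = 7·806 + 338; 806 = 2·338 + 130; 338 = 2·130 + 78; 130 = 1·78 + 52; 78 = 1·52 + 26; 52 = 2·26 + 0 → 26
gcd(26, 21853): 21853 = 840·26 + 13; 26 = 2·13 + 0 → 13
gcd(13, 660491): 660491 = 50807·13 + 0 → 13
gcd(13, 229957): 229957 = 17689·13 + 0 → 13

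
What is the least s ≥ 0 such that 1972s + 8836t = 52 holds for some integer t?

Reduce mod 8836: 1972s ≡ 52 (mod 8836). With g = gcd(1972, 8836) = 4 dividing 52, divide through: 493s ≡ 13 (mod 2209).
Since gcd(493, 2209) = 1, s ≡ 13·(493)⁻¹ ≡ 820 (mod 2209). Smallest non-negative: 820.

820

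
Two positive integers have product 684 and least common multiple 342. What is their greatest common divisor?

2

From gcd × lcm = mn: gcd = 684 / 342 = 2.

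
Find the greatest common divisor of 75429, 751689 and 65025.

2601

75429 = 3² · 17² · 29; 751689 = 3² · 17⁴; 65025 = 3² · 5² · 17²
gcd takes min exponent of each prime: 3² · 17² = 2601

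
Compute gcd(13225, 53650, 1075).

gcd(13225, 53650): 53650 = 4·13225 + 750; 13225 = 17·750 + 475; 750 = 1·475 + 275; 475 = 1·275 + 200; 275 = 1·200 + 75; 200 = 2·75 + 50; 75 = 1·50 + 25; 50 = 2·25 + 0 → 25
gcd(25, 1075): 1075 = 43·25 + 0 → 25

25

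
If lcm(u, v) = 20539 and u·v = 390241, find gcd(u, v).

From gcd × lcm = uv: gcd = 390241 / 20539 = 19.

19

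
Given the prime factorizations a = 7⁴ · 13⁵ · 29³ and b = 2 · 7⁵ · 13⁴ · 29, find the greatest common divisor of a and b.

min exponent per shared prime: 7⁴ · 13⁴ · 29 = 1988673869

1988673869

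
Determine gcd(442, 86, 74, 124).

2

442 = 2 · 13 · 17; 86 = 2 · 43; 74 = 2 · 37; 124 = 2² · 31
gcd takes min exponent of each prime: 2 = 2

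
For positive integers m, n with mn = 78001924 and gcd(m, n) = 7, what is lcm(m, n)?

Since gcd(m,n)·lcm(m,n) = mn, lcm = 78001924/7 = 11143132.

11143132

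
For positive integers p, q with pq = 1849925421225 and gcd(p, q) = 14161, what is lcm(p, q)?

130635225

Since gcd(p,q)·lcm(p,q) = pq, lcm = 1849925421225/14161 = 130635225.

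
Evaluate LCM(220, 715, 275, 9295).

185900

lcm(220, 715) = 220·715/gcd = 157300/55 = 2860
lcm(2860, 275) = 2860·275/gcd = 786500/55 = 14300
lcm(14300, 9295) = 14300·9295/gcd = 132918500/715 = 185900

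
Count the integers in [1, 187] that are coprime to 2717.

Prime factors of 2717: 11, 13, 19. Count integers ≤ 187 divisible by none of them.
By inclusion–exclusion: 187 − ⌊187/11⌋ − ⌊187/13⌋ − ⌊187/19⌋ + ⌊187/143⌋ + ⌊187/209⌋ + ⌊187/247⌋ − ⌊187/2717⌋ = 148.

148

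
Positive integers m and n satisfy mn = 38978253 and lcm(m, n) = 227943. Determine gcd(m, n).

171

From gcd × lcm = mn: gcd = 38978253 / 227943 = 171.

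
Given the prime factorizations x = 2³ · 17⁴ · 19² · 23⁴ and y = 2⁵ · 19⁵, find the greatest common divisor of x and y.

min exponent per shared prime: 2³ · 19² = 2888

2888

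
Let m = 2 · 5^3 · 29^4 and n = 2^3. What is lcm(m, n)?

max exponent per prime: 2^3 · 5^3 · 29^4 = 707281000

707281000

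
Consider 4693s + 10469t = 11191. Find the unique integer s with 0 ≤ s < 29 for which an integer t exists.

gcd(4693, 10469) = 361 (Euclid: 10469 = 2·4693 + 1083; 4693 = 4·1083 + 361; 1083 = 3·361 + 0), and 361 | 11191.
Extended Euclid: 4693·(9) + 10469·(-4) = 361. Scale by 31: s₀ = 279.
General solution s = s₀ + 29k; reducing mod 29 gives s = 18 (and t = -7).

18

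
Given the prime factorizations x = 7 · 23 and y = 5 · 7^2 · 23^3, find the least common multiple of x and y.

2980915

max exponent per prime: 5 · 7^2 · 23^3 = 2980915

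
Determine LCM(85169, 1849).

85169 = 7 · 23³; 1849 = 43²
max exponents: 7 · 23³ · 43² = 157477481

157477481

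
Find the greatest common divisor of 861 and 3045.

Euclid: 3045 = 3·861 + 462; 861 = 1·462 + 399; 462 = 1·399 + 63; 399 = 6·63 + 21; 63 = 3·21 + 0. Last nonzero remainder: 21.

21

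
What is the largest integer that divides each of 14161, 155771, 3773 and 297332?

49

gcd(14161, 155771): 155771 = 11·14161 + 0 → 14161
gcd(14161, 3773): 14161 = 3·3773 + 2842; 3773 = 1·2842 + 931; 2842 = 3·931 + 49; 931 = 19·49 + 0 → 49
gcd(49, 297332): 297332 = 6068·49 + 0 → 49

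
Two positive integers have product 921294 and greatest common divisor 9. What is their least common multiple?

102366

Since gcd(p,q)·lcm(p,q) = pq, lcm = 921294/9 = 102366.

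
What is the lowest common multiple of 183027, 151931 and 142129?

4771696917

lcm(183027, 151931) = 183027·151931/gcd = 27807475137/169 = 164541273
lcm(164541273, 142129) = 164541273·142129/gcd = 23386086590217/4901 = 4771696917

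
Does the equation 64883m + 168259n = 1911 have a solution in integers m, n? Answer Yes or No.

Yes

gcd(64883, 168259): 168259 = 2·64883 + 38493; 64883 = 1·38493 + 26390; 38493 = 1·26390 + 12103; 26390 = 2·12103 + 2184; 12103 = 5·2184 + 1183; 2184 = 1·1183 + 1001; 1183 = 1·1001 + 182; 1001 = 5·182 + 91; 182 = 2·91 + 0 → 91
91 divides 1911, so a solution exists.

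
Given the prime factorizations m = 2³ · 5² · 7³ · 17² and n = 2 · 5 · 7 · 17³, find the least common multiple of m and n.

max exponent per prime: 2³ · 5² · 7³ · 17³ = 337031800

337031800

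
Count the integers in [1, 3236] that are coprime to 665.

665 = 5·7·19. Inclusion–exclusion on these primes:
3236 − ⌊3236/5⌋ − ⌊3236/7⌋ − ⌊3236/19⌋ + ⌊3236/35⌋ + ⌊3236/95⌋ + ⌊3236/133⌋ − ⌊3236/665⌋ = 2103

2103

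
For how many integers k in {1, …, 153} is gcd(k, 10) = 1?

Prime factors of 10: 2, 5. Count integers ≤ 153 divisible by none of them.
By inclusion–exclusion: 153 − ⌊153/2⌋ − ⌊153/5⌋ + ⌊153/10⌋ = 62.

62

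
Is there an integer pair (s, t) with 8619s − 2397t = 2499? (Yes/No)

By Bézout, 8619s − 2397t = 2499 has integer solutions iff gcd(8619, 2397) | 2499.
Euclid: 8619 = 3·2397 + 1428; 2397 = 1·1428 + 969; 1428 = 1·969 + 459; 969 = 2·459 + 51; 459 = 9·51 + 0. gcd = 51; 2499 mod 51 = 0. Yes.

Yes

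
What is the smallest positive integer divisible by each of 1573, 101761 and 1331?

14551823

1573 = 11² · 13; 101761 = 11² · 29²; 1331 = 11³
lcm takes max exponent of each prime: 11³ · 13 · 29² = 14551823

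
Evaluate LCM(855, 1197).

855 = 3² · 5 · 19; 1197 = 3² · 7 · 19
max exponents: 3² · 5 · 7 · 19 = 5985

5985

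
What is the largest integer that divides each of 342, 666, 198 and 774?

18

342 = 2 · 3² · 19; 666 = 2 · 3² · 37; 198 = 2 · 3² · 11; 774 = 2 · 3² · 43
gcd takes min exponent of each prime: 2 · 3² = 18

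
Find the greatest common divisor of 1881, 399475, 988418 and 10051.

19

gcd(1881, 399475): 399475 = 212·1881 + 703; 1881 = 2·703 + 475; 703 = 1·475 + 228; 475 = 2·228 + 19; 228 = 12·19 + 0 → 19
gcd(19, 988418): 988418 = 52022·19 + 0 → 19
gcd(19, 10051): 10051 = 529·19 + 0 → 19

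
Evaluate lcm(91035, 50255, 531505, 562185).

lcm(91035, 50255) = 91035·50255/gcd = 4574963925/5 = 914992785
lcm(914992785, 531505) = 914992785·531505/gcd = 486323240191425/85 = 5721449884605
lcm(5721449884605, 562185) = 5721449884605·562185/gcd = 3216513303376661925/585 = 5498313339105405

5498313339105405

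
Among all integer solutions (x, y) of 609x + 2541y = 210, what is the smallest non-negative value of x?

gcd(609, 2541) = 21 (Euclid: 2541 = 4·609 + 105; 609 = 5·105 + 84; 105 = 1·84 + 21; 84 = 4·21 + 0), and 21 | 210.
Extended Euclid: 609·(-25) + 2541·(6) = 21. Scale by 10: x₀ = -250.
General solution x = x₀ + 121t; reducing mod 121 gives x = 113 (and y = -27).

113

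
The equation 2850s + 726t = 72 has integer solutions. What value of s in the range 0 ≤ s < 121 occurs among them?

Reduce mod 726: 2850s ≡ 72 (mod 726). With g = gcd(2850, 726) = 6 dividing 72, divide through: 475s ≡ 12 (mod 121).
Since gcd(475, 121) = 1, s ≡ 12·(475)⁻¹ ≡ 39 (mod 121). Smallest non-negative: 39.

39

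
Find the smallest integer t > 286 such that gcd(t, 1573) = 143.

gcd(t, 1573) = 143 forces 143 | t; write t = 143s. Then gcd(143s, 143·11) = 143·gcd(s, 11), so need gcd(s, 11) = 1.
143s > 286 gives s ≥ 3. The least s ≥ 3 coprime to 11 is 3, so t = 143·3 = 429.

429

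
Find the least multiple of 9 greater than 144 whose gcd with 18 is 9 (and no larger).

153

Multiples of 9 above 144: 9·17, 9·18, … . Need the cofactor coprime to 18/9 = 2.
Checking s = 17, 18, … the first with gcd(s, 2) = 1 is s = 17, giving 153.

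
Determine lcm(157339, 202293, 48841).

lcm(157339, 202293) = 157339·202293/gcd = 31828578327/22477 = 1416051
lcm(1416051, 48841) = 1416051·48841/gcd = 69161346891/169 = 409238739

409238739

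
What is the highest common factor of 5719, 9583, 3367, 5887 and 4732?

gcd(5719, 9583): 9583 = 1·5719 + 3864; 5719 = 1·3864 + 1855; 3864 = 2·1855 + 154; 1855 = 12·154 + 7; 154 = 22·7 + 0 → 7
gcd(7, 3367): 3367 = 481·7 + 0 → 7
gcd(7, 5887): 5887 = 841·7 + 0 → 7
gcd(7, 4732): 4732 = 676·7 + 0 → 7

7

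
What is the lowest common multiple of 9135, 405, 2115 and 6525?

lcm(9135, 405) = 9135·405/gcd = 3699675/45 = 82215
lcm(82215, 2115) = 82215·2115/gcd = 173884725/45 = 3864105
lcm(3864105, 6525) = 3864105·6525/gcd = 25213285125/1305 = 19320525

19320525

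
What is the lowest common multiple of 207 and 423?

9729

gcd first: 423 = 2·207 + 9; 207 = 23·9 + 0 → gcd = 9
lcm = 207·423/gcd = 87561/9 = 9729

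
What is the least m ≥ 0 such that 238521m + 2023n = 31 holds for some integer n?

1352

Reduce mod 2023: 238521m ≡ 31 (mod 2023). With g = gcd(238521, 2023) = 1 dividing 31, divide through: 238521m ≡ 31 (mod 2023).
Since gcd(238521, 2023) = 1, m ≡ 31·(238521)⁻¹ ≡ 1352 (mod 2023). Smallest non-negative: 1352.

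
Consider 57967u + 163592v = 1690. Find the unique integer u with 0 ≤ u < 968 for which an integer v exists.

Reduce mod 163592: 57967u ≡ 1690 (mod 163592). With g = gcd(57967, 163592) = 169 dividing 1690, divide through: 343u ≡ 10 (mod 968).
Since gcd(343, 968) = 1, u ≡ 10·(343)⁻¹ ≡ 302 (mod 968). Smallest non-negative: 302.

302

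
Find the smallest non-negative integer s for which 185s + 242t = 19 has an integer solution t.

Reduce mod 242: 185s ≡ 19 (mod 242). With g = gcd(185, 242) = 1 dividing 19, divide through: 185s ≡ 19 (mod 242).
Since gcd(185, 242) = 1, s ≡ 19·(185)⁻¹ ≡ 161 (mod 242). Smallest non-negative: 161.

161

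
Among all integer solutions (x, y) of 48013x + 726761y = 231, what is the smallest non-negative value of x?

Euclid: 726761 = 15·48013 + 6566; 48013 = 7·6566 + 2051; 6566 = 3·2051 + 413; 2051 = 4·413 + 399; 413 = 1·399 + 14; 399 = 28·14 + 7; 14 = 2·7 + 0 → gcd = 7; 231 = 7·33.
Back-substitution yields 48013·(51026) + 726761·(-3371) = 7, so one solution is x = 51026·33 = 1683858, y = -3371·33 = -111243.
Solutions in x differ by 726761/7 = 103823; the one in [0, 103823) is 1683858 mod 103823 = 22690.

22690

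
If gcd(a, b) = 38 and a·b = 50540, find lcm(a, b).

1330

gcd·lcm = product, so lcm = 50540/38 = 1330.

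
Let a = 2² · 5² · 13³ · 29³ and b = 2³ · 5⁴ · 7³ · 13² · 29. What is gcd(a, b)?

min exponent per shared prime: 2² · 5² · 13² · 29 = 490100

490100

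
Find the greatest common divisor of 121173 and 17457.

Euclid: 121173 = 6·17457 + 16431; 17457 = 1·16431 + 1026; 16431 = 16·1026 + 15; 1026 = 68·15 + 6; 15 = 2·6 + 3; 6 = 2·3 + 0. Last nonzero remainder: 3.

3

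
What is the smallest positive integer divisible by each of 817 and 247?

10621

817 = 19 · 43; 247 = 13 · 19
max exponents: 13 · 19 · 43 = 10621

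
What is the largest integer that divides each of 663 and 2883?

3

663 = 3 · 13 · 17
2883 = 3 · 31²
Common: 3 = 3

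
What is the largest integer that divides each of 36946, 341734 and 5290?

36946 = 2 · 7² · 13 · 29; 341734 = 2 · 17 · 19 · 23²; 5290 = 2 · 5 · 23²
gcd takes min exponent of each prime: 2 = 2

2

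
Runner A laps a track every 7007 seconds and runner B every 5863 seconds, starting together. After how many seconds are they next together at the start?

7007 = 7² · 11 · 13; 5863 = 11 · 13 · 41
max exponents: 7² · 11 · 13 · 41 = 287287

287287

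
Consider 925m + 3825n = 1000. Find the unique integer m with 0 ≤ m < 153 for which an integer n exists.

Reduce mod 3825: 925m ≡ 1000 (mod 3825). With g = gcd(925, 3825) = 25 dividing 1000, divide through: 37m ≡ 40 (mod 153).
Since gcd(37, 153) = 1, m ≡ 40·(37)⁻¹ ≡ 121 (mod 153). Smallest non-negative: 121.

121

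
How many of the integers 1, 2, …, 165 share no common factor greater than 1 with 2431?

2431 = 11·13·17. Inclusion–exclusion on these primes:
165 − ⌊165/11⌋ − ⌊165/13⌋ − ⌊165/17⌋ + ⌊165/143⌋ + ⌊165/187⌋ + ⌊165/221⌋ − ⌊165/2431⌋ = 130

130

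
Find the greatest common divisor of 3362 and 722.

2

Euclid: 3362 = 4·722 + 474; 722 = 1·474 + 248; 474 = 1·248 + 226; 248 = 1·226 + 22; 226 = 10·22 + 6; 22 = 3·6 + 4; 6 = 1·4 + 2; 4 = 2·2 + 0. Last nonzero remainder: 2.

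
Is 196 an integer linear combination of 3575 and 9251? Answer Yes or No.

gcd(3575, 9251): 9251 = 2·3575 + 2101; 3575 = 1·2101 + 1474; 2101 = 1·1474 + 627; 1474 = 2·627 + 220; 627 = 2·220 + 187; 220 = 1·187 + 33; 187 = 5·33 + 22; 33 = 1·22 + 11; 22 = 2·11 + 0 → 11
11 does not divide 196, so a solution does not exist.

No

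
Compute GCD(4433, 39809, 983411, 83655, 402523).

11

gcd(4433, 39809): 39809 = 8·4433 + 4345; 4433 = 1·4345 + 88; 4345 = 49·88 + 33; 88 = 2·33 + 22; 33 = 1·22 + 11; 22 = 2·11 + 0 → 11
gcd(11, 983411): 983411 = 89401·11 + 0 → 11
gcd(11, 83655): 83655 = 7605·11 + 0 → 11
gcd(11, 402523): 402523 = 36593·11 + 0 → 11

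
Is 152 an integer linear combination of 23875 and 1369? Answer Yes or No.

By Bézout, 23875u + 1369v = 152 has integer solutions iff gcd(23875, 1369) | 152.
Euclid: 23875 = 17·1369 + 602; 1369 = 2·602 + 165; 602 = 3·165 + 107; 165 = 1·107 + 58; 107 = 1·58 + 49; 58 = 1·49 + 9; 49 = 5·9 + 4; 9 = 2·4 + 1; 4 = 4·1 + 0. gcd = 1; 152 mod 1 = 0. Yes.

Yes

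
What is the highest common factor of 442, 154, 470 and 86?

442 = 2 · 13 · 17; 154 = 2 · 7 · 11; 470 = 2 · 5 · 47; 86 = 2 · 43
gcd takes min exponent of each prime: 2 = 2

2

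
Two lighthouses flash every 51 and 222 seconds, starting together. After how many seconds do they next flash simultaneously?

gcd first: 222 = 4·51 + 18; 51 = 2·18 + 15; 18 = 1·15 + 3; 15 = 5·3 + 0 → gcd = 3
lcm = 51·222/gcd = 11322/3 = 3774

3774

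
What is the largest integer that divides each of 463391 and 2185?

Euclid: 463391 = 212·2185 + 171; 2185 = 12·171 + 133; 171 = 1·133 + 38; 133 = 3·38 + 19; 38 = 2·19 + 0. Last nonzero remainder: 19.

19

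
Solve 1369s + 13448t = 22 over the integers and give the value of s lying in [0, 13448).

gcd(1369, 13448) = 1 (Euclid: 13448 = 9·1369 + 1127; 1369 = 1·1127 + 242; 1127 = 4·242 + 159; 242 = 1·159 + 83; 159 = 1·83 + 76; 83 = 1·76 + 7; 76 = 10·7 + 6; 7 = 1·6 + 1; 6 = 6·1 + 0), and 1 | 22.
Extended Euclid: 1369·(1945) + 13448·(-198) = 1. Scale by 22: s₀ = 42790.
General solution s = s₀ + 13448k; reducing mod 13448 gives s = 2446 (and t = -249).

2446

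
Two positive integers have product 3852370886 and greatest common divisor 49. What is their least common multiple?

For any two positive integers, gcd × lcm equals their product. Hence lcm = 3852370886 / 49 = 78619814.

78619814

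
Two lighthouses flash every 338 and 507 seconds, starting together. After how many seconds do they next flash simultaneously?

gcd first: 507 = 1·338 + 169; 338 = 2·169 + 0 → gcd = 169
lcm = 338·507/gcd = 171366/169 = 1014

1014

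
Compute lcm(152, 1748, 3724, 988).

lcm(152, 1748) = 152·1748/gcd = 265696/76 = 3496
lcm(3496, 3724) = 3496·3724/gcd = 13019104/76 = 171304
lcm(171304, 988) = 171304·988/gcd = 169248352/76 = 2226952

2226952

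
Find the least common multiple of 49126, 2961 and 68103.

lcm(49126, 2961) = 49126·2961/gcd = 145462086/7 = 20780298
lcm(20780298, 68103) = 20780298·68103/gcd = 1415200634694/2961 = 477946854

477946854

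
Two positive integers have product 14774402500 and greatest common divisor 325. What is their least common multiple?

45459700

For any two positive integers, gcd × lcm equals their product. Hence lcm = 14774402500 / 325 = 45459700.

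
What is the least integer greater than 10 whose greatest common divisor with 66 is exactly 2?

66 = 2·33. Any x with gcd(x, 66) = 2 is a multiple of 2, say 2s, with s coprime to 33.
Need s > 10/2, so s ≥ 6. First s ≥ 6 with gcd(s, 33) = 1 is s = 7. Thus x = 2·7 = 14.

14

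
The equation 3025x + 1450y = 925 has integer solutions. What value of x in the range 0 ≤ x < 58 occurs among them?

Euclid: 3025 = 2·1450 + 125; 1450 = 11·125 + 75; 125 = 1·75 + 50; 75 = 1·50 + 25; 50 = 2·25 + 0 → gcd = 25; 925 = 25·37.
Back-substitution yields 3025·(-23) + 1450·(48) = 25, so one solution is x = -23·37 = -851, y = 48·37 = 1776.
Solutions in x differ by 1450/25 = 58; the one in [0, 58) is -851 mod 58 = 19.

19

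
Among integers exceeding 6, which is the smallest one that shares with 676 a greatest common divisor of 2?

gcd(m, 676) = 2 forces 2 | m; write m = 2s. Then gcd(2s, 2·338) = 2·gcd(s, 338), so need gcd(s, 338) = 1.
2s > 6 gives s ≥ 4. The least s ≥ 4 coprime to 338 is 5, so m = 2·5 = 10.

10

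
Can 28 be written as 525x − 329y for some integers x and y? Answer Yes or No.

Yes

gcd(525, 329): 525 = 1·329 + 196; 329 = 1·196 + 133; 196 = 1·133 + 63; 133 = 2·63 + 7; 63 = 9·7 + 0 → 7
7 divides 28, so a solution exists.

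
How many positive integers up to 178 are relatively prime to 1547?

Prime factors of 1547: 7, 13, 17. Count integers ≤ 178 divisible by none of them.
By inclusion–exclusion: 178 − ⌊178/7⌋ − ⌊178/13⌋ − ⌊178/17⌋ + ⌊178/91⌋ + ⌊178/119⌋ + ⌊178/221⌋ − ⌊178/1547⌋ = 132.

132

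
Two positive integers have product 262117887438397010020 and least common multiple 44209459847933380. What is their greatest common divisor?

5929

From gcd × lcm = pq: gcd = 262117887438397010020 / 44209459847933380 = 5929.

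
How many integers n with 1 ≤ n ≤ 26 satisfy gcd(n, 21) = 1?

16

Prime factors of 21: 3, 7. Count integers ≤ 26 divisible by none of them.
By inclusion–exclusion: 26 − ⌊26/3⌋ − ⌊26/7⌋ + ⌊26/21⌋ = 16.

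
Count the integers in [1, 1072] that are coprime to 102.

Prime factors of 102: 2, 3, 17. Count integers ≤ 1072 divisible by none of them.
By inclusion–exclusion: 1072 − ⌊1072/2⌋ − ⌊1072/3⌋ − ⌊1072/17⌋ + ⌊1072/6⌋ + ⌊1072/34⌋ + ⌊1072/51⌋ − ⌊1072/102⌋ = 336.

336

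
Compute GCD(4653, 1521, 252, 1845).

gcd(4653, 1521): 4653 = 3·1521 + 90; 1521 = 16·90 + 81; 90 = 1·81 + 9; 81 = 9·9 + 0 → 9
gcd(9, 252): 252 = 28·9 + 0 → 9
gcd(9, 1845): 1845 = 205·9 + 0 → 9

9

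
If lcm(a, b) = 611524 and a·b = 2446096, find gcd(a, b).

4

From gcd × lcm = ab: gcd = 2446096 / 611524 = 4.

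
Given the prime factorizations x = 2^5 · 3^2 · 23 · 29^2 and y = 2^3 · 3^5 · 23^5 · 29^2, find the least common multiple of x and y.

max exponent per prime: 2^5 · 3^5 · 23^5 · 29^2 = 42091211664288

42091211664288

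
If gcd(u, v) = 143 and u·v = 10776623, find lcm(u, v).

gcd·lcm = product, so lcm = 10776623/143 = 75361.

75361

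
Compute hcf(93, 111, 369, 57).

3

93 = 3 · 31; 111 = 3 · 37; 369 = 3² · 41; 57 = 3 · 19
gcd takes min exponent of each prime: 3 = 3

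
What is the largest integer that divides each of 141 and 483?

Euclid: 483 = 3·141 + 60; 141 = 2·60 + 21; 60 = 2·21 + 18; 21 = 1·18 + 3; 18 = 6·3 + 0. Last nonzero remainder: 3.

3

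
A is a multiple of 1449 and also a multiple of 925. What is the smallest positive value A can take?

1340325

1449 = 3² · 7 · 23; 925 = 5² · 37
max exponents: 3² · 5² · 7 · 23 · 37 = 1340325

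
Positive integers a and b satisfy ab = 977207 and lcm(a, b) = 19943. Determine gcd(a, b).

gcd·lcm = product, so gcd = 977207/19943 = 49.

49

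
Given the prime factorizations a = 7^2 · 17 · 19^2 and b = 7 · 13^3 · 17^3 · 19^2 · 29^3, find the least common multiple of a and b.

max exponent per prime: 7^2 · 13^3 · 17^3 · 19^2 · 29^3 = 4656655357708081

4656655357708081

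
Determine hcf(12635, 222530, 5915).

12635 = 5 · 7 · 19²; 222530 = 2 · 5 · 7 · 11 · 17²; 5915 = 5 · 7 · 13²
gcd takes min exponent of each prime: 5 · 7 = 35

35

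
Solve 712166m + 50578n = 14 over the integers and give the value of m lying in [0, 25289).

4519

Reduce mod 50578: 712166m ≡ 14 (mod 50578). With g = gcd(712166, 50578) = 2 dividing 14, divide through: 356083m ≡ 7 (mod 25289).
Since gcd(356083, 25289) = 1, m ≡ 7·(356083)⁻¹ ≡ 4519 (mod 25289). Smallest non-negative: 4519.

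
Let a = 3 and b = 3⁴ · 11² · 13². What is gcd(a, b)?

3

min exponent per shared prime: 3 = 3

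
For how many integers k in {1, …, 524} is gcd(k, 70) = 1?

180

Prime factors of 70: 2, 5, 7. Count integers ≤ 524 divisible by none of them.
By inclusion–exclusion: 524 − ⌊524/2⌋ − ⌊524/5⌋ − ⌊524/7⌋ + ⌊524/10⌋ + ⌊524/14⌋ + ⌊524/35⌋ − ⌊524/70⌋ = 180.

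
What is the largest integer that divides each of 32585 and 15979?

19

32585 = 5 · 7³ · 19
15979 = 19 · 29²
Common: 19 = 19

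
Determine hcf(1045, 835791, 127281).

209

gcd(1045, 835791): 835791 = 799·1045 + 836; 1045 = 1·836 + 209; 836 = 4·209 + 0 → 209
gcd(209, 127281): 127281 = 609·209 + 0 → 209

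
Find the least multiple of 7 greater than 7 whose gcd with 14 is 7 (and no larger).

21

Multiples of 7 above 7: 7·2, 7·3, … . Need the cofactor coprime to 14/7 = 2.
Checking s = 2, 3, … the first with gcd(s, 2) = 1 is s = 3, giving 21.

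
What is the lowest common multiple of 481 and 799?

481 = 13 · 37; 799 = 17 · 47
max exponents: 13 · 17 · 37 · 47 = 384319

384319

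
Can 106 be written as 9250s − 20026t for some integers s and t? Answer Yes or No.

By Bézout, 9250s − 20026t = 106 has integer solutions iff gcd(9250, 20026) | 106.
Euclid: 20026 = 2·9250 + 1526; 9250 = 6·1526 + 94; 1526 = 16·94 + 22; 94 = 4·22 + 6; 22 = 3·6 + 4; 6 = 1·4 + 2; 4 = 2·2 + 0. gcd = 2; 106 mod 2 = 0. Yes.

Yes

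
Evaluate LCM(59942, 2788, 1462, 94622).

59942 = 2 · 17 · 41 · 43; 2788 = 2² · 17 · 41; 1462 = 2 · 17 · 43; 94622 = 2 · 11² · 17 · 23
lcm takes max exponent of each prime: 2² · 11² · 17 · 23 · 41 · 43 = 333637172

333637172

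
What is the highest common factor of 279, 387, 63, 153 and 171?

279 = 3² · 31; 387 = 3² · 43; 63 = 3² · 7; 153 = 3² · 17; 171 = 3² · 19
gcd takes min exponent of each prime: 3² = 9

9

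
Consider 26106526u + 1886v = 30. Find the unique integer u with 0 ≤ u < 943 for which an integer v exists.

389

Euclid: 26106526 = 13842·1886 + 514; 1886 = 3·514 + 344; 514 = 1·344 + 170; 344 = 2·170 + 4; 170 = 42·4 + 2; 4 = 2·2 + 0 → gcd = 2; 30 = 2·15.
Back-substitution yields 26106526·(466) + 1886·(-6450499) = 2, so one solution is u = 466·15 = 6990, v = -6450499·15 = -96757485.
Solutions in u differ by 1886/2 = 943; the one in [0, 943) is 6990 mod 943 = 389.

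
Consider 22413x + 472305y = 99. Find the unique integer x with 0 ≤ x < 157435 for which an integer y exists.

143253

gcd(22413, 472305) = 3 (Euclid: 472305 = 21·22413 + 1632; 22413 = 13·1632 + 1197; 1632 = 1·1197 + 435; 1197 = 2·435 + 327; 435 = 1·327 + 108; 327 = 3·108 + 3; 108 = 36·3 + 0), and 3 | 99.
Extended Euclid: 22413·(4341) + 472305·(-206) = 3. Scale by 33: x₀ = 143253.
General solution x = x₀ + 157435t; reducing mod 157435 gives x = 143253 (and y = -6798).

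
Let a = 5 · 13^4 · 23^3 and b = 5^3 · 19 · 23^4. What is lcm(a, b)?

18982279652375

max exponent per prime: 5^3 · 13^4 · 19 · 23^4 = 18982279652375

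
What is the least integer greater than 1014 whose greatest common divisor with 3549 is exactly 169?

gcd(a, 3549) = 169 forces 169 | a; write a = 169s. Then gcd(169s, 169·21) = 169·gcd(s, 21), so need gcd(s, 21) = 1.
169s > 1014 gives s ≥ 7. The least s ≥ 7 coprime to 21 is 8, so a = 169·8 = 1352.

1352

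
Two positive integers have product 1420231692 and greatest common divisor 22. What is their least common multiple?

64555986

For any two positive integers, gcd × lcm equals their product. Hence lcm = 1420231692 / 22 = 64555986.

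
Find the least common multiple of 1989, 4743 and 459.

1989 = 3² · 13 · 17; 4743 = 3² · 17 · 31; 459 = 3³ · 17
lcm takes max exponent of each prime: 3³ · 13 · 17 · 31 = 184977

184977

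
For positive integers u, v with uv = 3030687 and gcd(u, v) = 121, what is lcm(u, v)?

Since gcd(u,v)·lcm(u,v) = uv, lcm = 3030687/121 = 25047.

25047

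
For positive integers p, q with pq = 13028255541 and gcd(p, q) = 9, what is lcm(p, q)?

Since gcd(p,q)·lcm(p,q) = pq, lcm = 13028255541/9 = 1447583949.

1447583949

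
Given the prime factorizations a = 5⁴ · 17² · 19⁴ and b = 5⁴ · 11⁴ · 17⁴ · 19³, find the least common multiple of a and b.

max exponent per prime: 5⁴ · 11⁴ · 17⁴ · 19⁴ = 99600346042800625

99600346042800625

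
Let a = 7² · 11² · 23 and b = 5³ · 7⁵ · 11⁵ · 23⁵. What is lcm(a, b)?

2177723907677231375

max exponent per prime: 5³ · 7⁵ · 11⁵ · 23⁵ = 2177723907677231375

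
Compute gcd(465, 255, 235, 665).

465 = 3 · 5 · 31; 255 = 3 · 5 · 17; 235 = 5 · 47; 665 = 5 · 7 · 19
gcd takes min exponent of each prime: 5 = 5

5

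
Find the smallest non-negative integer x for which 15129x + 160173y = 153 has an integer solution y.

1821

gcd(15129, 160173) = 9 (Euclid: 160173 = 10·15129 + 8883; 15129 = 1·8883 + 6246; 8883 = 1·6246 + 2637; 6246 = 2·2637 + 972; 2637 = 2·972 + 693; 972 = 1·693 + 279; 693 = 2·279 + 135; 279 = 2·135 + 9; 135 = 15·9 + 0), and 9 | 153.
Extended Euclid: 15129·(1154) + 160173·(-109) = 9. Scale by 17: x₀ = 19618.
General solution x = x₀ + 17797t; reducing mod 17797 gives x = 1821 (and y = -172).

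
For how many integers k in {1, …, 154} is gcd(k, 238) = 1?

62

238 = 2·7·17. Inclusion–exclusion on these primes:
154 − ⌊154/2⌋ − ⌊154/7⌋ − ⌊154/17⌋ + ⌊154/14⌋ + ⌊154/34⌋ + ⌊154/119⌋ − ⌊154/238⌋ = 62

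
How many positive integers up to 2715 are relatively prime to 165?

165 = 3·5·11. Inclusion–exclusion on these primes:
2715 − ⌊2715/3⌋ − ⌊2715/5⌋ − ⌊2715/11⌋ + ⌊2715/15⌋ + ⌊2715/33⌋ + ⌊2715/55⌋ − ⌊2715/165⌋ = 1317

1317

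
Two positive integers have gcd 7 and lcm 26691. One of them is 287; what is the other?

651

p·q = gcd·lcm = 7·26691 = 186837, so q = 186837/287 = 651.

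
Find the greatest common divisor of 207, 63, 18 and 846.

gcd(207, 63): 207 = 3·63 + 18; 63 = 3·18 + 9; 18 = 2·9 + 0 → 9
gcd(9, 18): 18 = 2·9 + 0 → 9
gcd(9, 846): 846 = 94·9 + 0 → 9

9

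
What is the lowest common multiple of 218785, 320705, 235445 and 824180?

218785 = 5 · 7² · 19 · 47; 320705 = 5 · 7³ · 11 · 17; 235445 = 5 · 7² · 31²; 824180 = 2² · 5 · 7² · 29²
lcm takes max exponent of each prime: 2² · 5 · 7³ · 11 · 17 · 19 · 29² · 31² · 47 = 925841331290260

925841331290260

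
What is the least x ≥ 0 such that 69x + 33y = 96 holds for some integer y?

10

Reduce mod 33: 69x ≡ 96 (mod 33). With g = gcd(69, 33) = 3 dividing 96, divide through: 23x ≡ 32 (mod 11).
Since gcd(23, 11) = 1, x ≡ 32·(23)⁻¹ ≡ 10 (mod 11). Smallest non-negative: 10.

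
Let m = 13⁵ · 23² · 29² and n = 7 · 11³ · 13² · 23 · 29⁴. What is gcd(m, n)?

3268967

min exponent per shared prime: 13² · 23 · 29² = 3268967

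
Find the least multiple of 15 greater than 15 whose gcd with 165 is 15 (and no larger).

30

165 = 15·11. Any t with gcd(t, 165) = 15 is a multiple of 15, say 15s, with s coprime to 11.
Need s > 15/15, so s ≥ 2. First s ≥ 2 with gcd(s, 11) = 1 is s = 2. Thus t = 15·2 = 30.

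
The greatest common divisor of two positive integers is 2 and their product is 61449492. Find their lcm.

30724746

gcd·lcm = product, so lcm = 61449492/2 = 30724746.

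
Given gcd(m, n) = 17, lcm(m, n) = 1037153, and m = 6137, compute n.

m·n = gcd·lcm = 17·1037153 = 17631601, so n = 17631601/6137 = 2873.

2873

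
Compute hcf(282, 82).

2

Euclid: 282 = 3·82 + 36; 82 = 2·36 + 10; 36 = 3·10 + 6; 10 = 1·6 + 4; 6 = 1·4 + 2; 4 = 2·2 + 0. Last nonzero remainder: 2.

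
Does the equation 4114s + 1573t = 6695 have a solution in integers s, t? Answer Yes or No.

By Bézout, 4114s + 1573t = 6695 has integer solutions iff gcd(4114, 1573) | 6695.
Euclid: 4114 = 2·1573 + 968; 1573 = 1·968 + 605; 968 = 1·605 + 363; 605 = 1·363 + 242; 363 = 1·242 + 121; 242 = 2·121 + 0. gcd = 121; 6695 mod 121 = 40. No.

No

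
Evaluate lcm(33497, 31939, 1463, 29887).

15122254147

lcm(33497, 31939) = 33497·31939/gcd = 1069860683/779 = 1373377
lcm(1373377, 1463) = 1373377·1463/gcd = 2009250551/19 = 105750029
lcm(105750029, 29887) = 105750029·29887/gcd = 3160551116723/209 = 15122254147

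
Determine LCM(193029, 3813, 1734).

141806438502

lcm(193029, 3813) = 193029·3813/gcd = 736019577/3 = 245339859
lcm(245339859, 1734) = 245339859·1734/gcd = 425419315506/3 = 141806438502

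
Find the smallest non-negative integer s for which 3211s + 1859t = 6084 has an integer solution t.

gcd(3211, 1859) = 169 (Euclid: 3211 = 1·1859 + 1352; 1859 = 1·1352 + 507; 1352 = 2·507 + 338; 507 = 1·338 + 169; 338 = 2·169 + 0), and 169 | 6084.
Extended Euclid: 3211·(-4) + 1859·(7) = 169. Scale by 36: s₀ = -144.
General solution s = s₀ + 11k; reducing mod 11 gives s = 10 (and t = -14).

10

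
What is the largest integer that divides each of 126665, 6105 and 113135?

55

126665 = 5 · 7² · 11 · 47; 6105 = 3 · 5 · 11 · 37; 113135 = 5 · 11³ · 17
gcd takes min exponent of each prime: 5 · 11 = 55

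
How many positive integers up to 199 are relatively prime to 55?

55 = 5·11. Inclusion–exclusion on these primes:
199 − ⌊199/5⌋ − ⌊199/11⌋ + ⌊199/55⌋ = 145

145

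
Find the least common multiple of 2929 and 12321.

gcd first: 12321 = 4·2929 + 605; 2929 = 4·605 + 509; 605 = 1·509 + 96; 509 = 5·96 + 29; 96 = 3·29 + 9; 29 = 3·9 + 2; 9 = 4·2 + 1; 2 = 2·1 + 0 → gcd = 1
lcm = 2929·12321/gcd = 36088209/1 = 36088209

36088209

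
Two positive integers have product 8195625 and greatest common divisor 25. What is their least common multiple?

Since gcd(p,q)·lcm(p,q) = pq, lcm = 8195625/25 = 327825.

327825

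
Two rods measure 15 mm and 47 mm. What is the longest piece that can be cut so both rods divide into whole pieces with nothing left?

15 = 3 · 5
47 = 47
Common: 1 = 1

1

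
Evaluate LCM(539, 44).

2156

539 = 7² · 11; 44 = 2² · 11
max exponents: 2² · 7² · 11 = 2156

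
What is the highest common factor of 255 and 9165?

15

255 = 3 · 5 · 17
9165 = 3 · 5 · 13 · 47
Common: 3 · 5 = 15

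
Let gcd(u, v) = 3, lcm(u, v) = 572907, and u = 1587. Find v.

1083

Using uv = gcd(u,v)·lcm(u,v) = 3·572907 = 1718721, we get v = 1718721/1587 = 1083.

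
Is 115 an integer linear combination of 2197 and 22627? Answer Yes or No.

Yes

By Bézout, 2197x − 22627y = 115 has integer solutions iff gcd(2197, 22627) | 115.
Euclid: 22627 = 10·2197 + 657; 2197 = 3·657 + 226; 657 = 2·226 + 205; 226 = 1·205 + 21; 205 = 9·21 + 16; 21 = 1·16 + 5; 16 = 3·5 + 1; 5 = 5·1 + 0. gcd = 1; 115 mod 1 = 0. Yes.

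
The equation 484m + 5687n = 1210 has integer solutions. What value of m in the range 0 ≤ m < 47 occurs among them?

Reduce mod 5687: 484m ≡ 1210 (mod 5687). With g = gcd(484, 5687) = 121 dividing 1210, divide through: 4m ≡ 10 (mod 47).
Since gcd(4, 47) = 1, m ≡ 10·(4)⁻¹ ≡ 26 (mod 47). Smallest non-negative: 26.

26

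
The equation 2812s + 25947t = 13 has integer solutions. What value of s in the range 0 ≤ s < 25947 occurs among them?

Reduce mod 25947: 2812s ≡ 13 (mod 25947). With g = gcd(2812, 25947) = 1 dividing 13, divide through: 2812s ≡ 13 (mod 25947).
Since gcd(2812, 25947) = 1, s ≡ 13·(2812)⁻¹ ≡ 14293 (mod 25947). Smallest non-negative: 14293.

14293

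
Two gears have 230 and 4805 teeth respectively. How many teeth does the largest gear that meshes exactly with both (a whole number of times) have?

Euclid: 4805 = 20·230 + 205; 230 = 1·205 + 25; 205 = 8·25 + 5; 25 = 5·5 + 0. Last nonzero remainder: 5.

5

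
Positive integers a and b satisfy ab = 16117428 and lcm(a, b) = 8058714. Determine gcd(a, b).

2

From gcd × lcm = ab: gcd = 16117428 / 8058714 = 2.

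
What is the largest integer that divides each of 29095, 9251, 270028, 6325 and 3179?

29095 = 5 · 11 · 23²; 9251 = 11 · 29²; 270028 = 2² · 11 · 17 · 19²; 6325 = 5² · 11 · 23; 3179 = 11 · 17²
gcd takes min exponent of each prime: 11 = 11

11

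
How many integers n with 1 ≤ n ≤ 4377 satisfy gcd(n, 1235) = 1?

Prime factors of 1235: 5, 13, 19. Count integers ≤ 4377 divisible by none of them.
By inclusion–exclusion: 4377 − ⌊4377/5⌋ − ⌊4377/13⌋ − ⌊4377/19⌋ + ⌊4377/65⌋ + ⌊4377/95⌋ + ⌊4377/247⌋ − ⌊4377/1235⌋ = 3063.

3063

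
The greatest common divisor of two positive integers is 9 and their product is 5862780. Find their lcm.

651420

gcd·lcm = product, so lcm = 5862780/9 = 651420.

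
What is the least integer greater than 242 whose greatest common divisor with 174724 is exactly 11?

Multiples of 11 above 242: 11·23, 11·24, … . Need the cofactor coprime to 174724/11 = 15884.
Checking s = 23, 24, … the first with gcd(s, 15884) = 1 is s = 23, giving 253.

253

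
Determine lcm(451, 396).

16236

gcd first: 451 = 1·396 + 55; 396 = 7·55 + 11; 55 = 5·11 + 0 → gcd = 11
lcm = 451·396/gcd = 178596/11 = 16236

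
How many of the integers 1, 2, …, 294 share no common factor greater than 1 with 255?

Prime factors of 255: 3, 5, 17. Count integers ≤ 294 divisible by none of them.
By inclusion–exclusion: 294 − ⌊294/3⌋ − ⌊294/5⌋ − ⌊294/17⌋ + ⌊294/15⌋ + ⌊294/51⌋ + ⌊294/85⌋ − ⌊294/255⌋ = 147.

147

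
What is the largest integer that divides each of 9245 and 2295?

5

Euclid: 9245 = 4·2295 + 65; 2295 = 35·65 + 20; 65 = 3·20 + 5; 20 = 4·5 + 0. Last nonzero remainder: 5.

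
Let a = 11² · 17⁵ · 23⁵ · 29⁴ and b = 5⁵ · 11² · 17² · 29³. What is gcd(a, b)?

min exponent per shared prime: 11² · 17² · 29³ = 852858941

852858941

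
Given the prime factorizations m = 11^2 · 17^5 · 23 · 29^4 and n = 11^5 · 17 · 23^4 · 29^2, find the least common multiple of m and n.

max exponent per prime: 11^5 · 17^5 · 23^4 · 29^4 = 45259668465155071049947

45259668465155071049947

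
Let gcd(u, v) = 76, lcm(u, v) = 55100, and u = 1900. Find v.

u·v = gcd·lcm = 76·55100 = 4187600, so v = 4187600/1900 = 2204.

2204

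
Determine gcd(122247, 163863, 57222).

gcd(122247, 163863): 163863 = 1·122247 + 41616; 122247 = 2·41616 + 39015; 41616 = 1·39015 + 2601; 39015 = 15·2601 + 0 → 2601
gcd(2601, 57222): 57222 = 22·2601 + 0 → 2601

2601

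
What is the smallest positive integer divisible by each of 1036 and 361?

373996

1036 = 2² · 7 · 37; 361 = 19²
max exponents: 2² · 7 · 19² · 37 = 373996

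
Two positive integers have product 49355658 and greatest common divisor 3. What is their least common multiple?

16451886

Since gcd(u,v)·lcm(u,v) = uv, lcm = 49355658/3 = 16451886.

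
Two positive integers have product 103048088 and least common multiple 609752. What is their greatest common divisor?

169

From gcd × lcm = pq: gcd = 103048088 / 609752 = 169.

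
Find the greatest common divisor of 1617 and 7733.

11

1617 = 3 · 7² · 11
7733 = 11 · 19 · 37
Common: 11 = 11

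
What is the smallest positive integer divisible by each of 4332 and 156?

gcd first: 4332 = 27·156 + 120; 156 = 1·120 + 36; 120 = 3·36 + 12; 36 = 3·12 + 0 → gcd = 12
lcm = 4332·156/gcd = 675792/12 = 56316

56316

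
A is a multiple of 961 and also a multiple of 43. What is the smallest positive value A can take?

41323

961 = 31²; 43 = 43
max exponents: 31² · 43 = 41323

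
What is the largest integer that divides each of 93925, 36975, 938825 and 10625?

425

gcd(93925, 36975): 93925 = 2·36975 + 19975; 36975 = 1·19975 + 17000; 19975 = 1·17000 + 2975; 17000 = 5·2975 + 2125; 2975 = 1·2125 + 850; 2125 = 2·850 + 425; 850 = 2·425 + 0 → 425
gcd(425, 938825): 938825 = 2209·425 + 0 → 425
gcd(425, 10625): 10625 = 25·425 + 0 → 425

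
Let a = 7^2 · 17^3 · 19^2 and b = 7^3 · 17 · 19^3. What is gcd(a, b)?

300713

min exponent per shared prime: 7^2 · 17 · 19^2 = 300713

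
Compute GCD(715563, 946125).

715563 = 3² · 43³
946125 = 3² · 5³ · 29²
Common: 3² = 9

9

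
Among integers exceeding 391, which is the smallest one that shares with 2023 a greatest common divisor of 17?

Multiples of 17 above 391: 17·24, 17·25, … . Need the cofactor coprime to 2023/17 = 119.
Checking s = 24, 25, … the first with gcd(s, 119) = 1 is s = 24, giving 408.

408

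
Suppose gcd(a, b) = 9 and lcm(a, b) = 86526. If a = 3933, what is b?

198

a·b = gcd·lcm = 9·86526 = 778734, so b = 778734/3933 = 198.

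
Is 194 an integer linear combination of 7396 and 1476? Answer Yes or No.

No

gcd(7396, 1476): 7396 = 5·1476 + 16; 1476 = 92·16 + 4; 16 = 4·4 + 0 → 4
4 does not divide 194, so a solution does not exist.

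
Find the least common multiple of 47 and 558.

26226

gcd first: 558 = 11·47 + 41; 47 = 1·41 + 6; 41 = 6·6 + 5; 6 = 1·5 + 1; 5 = 5·1 + 0 → gcd = 1
lcm = 47·558/gcd = 26226/1 = 26226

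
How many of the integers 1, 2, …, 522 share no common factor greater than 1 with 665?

339

Prime factors of 665: 5, 7, 19. Count integers ≤ 522 divisible by none of them.
By inclusion–exclusion: 522 − ⌊522/5⌋ − ⌊522/7⌋ − ⌊522/19⌋ + ⌊522/35⌋ + ⌊522/95⌋ + ⌊522/133⌋ − ⌊522/665⌋ = 339.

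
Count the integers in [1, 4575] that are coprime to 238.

238 = 2·7·17. Inclusion–exclusion on these primes:
4575 − ⌊4575/2⌋ − ⌊4575/7⌋ − ⌊4575/17⌋ + ⌊4575/14⌋ + ⌊4575/34⌋ + ⌊4575/119⌋ − ⌊4575/238⌋ = 1845

1845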